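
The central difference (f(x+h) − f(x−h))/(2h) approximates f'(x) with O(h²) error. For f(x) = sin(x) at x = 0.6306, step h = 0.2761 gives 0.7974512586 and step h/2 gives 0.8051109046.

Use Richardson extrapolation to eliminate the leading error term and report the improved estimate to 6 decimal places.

0.807664

With r = 2 the leading error scales as h^2, so the weight is 2^2 = 4.
A(h/2) − A(h) = 0.8051109046 − 0.7974512586 = 0.0076596460
Correction (A(h/2) − A(h))/(4 − 1) = 0.0076596460/3 = 0.0025532153
R = 0.8051109046 + 0.0025532153 = 0.8076641199
Gap between inputs: 7.660e-03; correction applied: +0.0025532153.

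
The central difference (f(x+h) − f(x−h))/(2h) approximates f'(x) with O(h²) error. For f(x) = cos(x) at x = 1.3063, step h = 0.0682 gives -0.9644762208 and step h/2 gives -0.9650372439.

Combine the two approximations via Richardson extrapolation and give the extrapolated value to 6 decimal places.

The method has order 2: 2^2 = 4.
2^2×A(h/2) = -3.8601489756; minus A(h) gives -2.8956727548.
(-2.8956727548) ÷ 3 = -0.9652242516

-0.965224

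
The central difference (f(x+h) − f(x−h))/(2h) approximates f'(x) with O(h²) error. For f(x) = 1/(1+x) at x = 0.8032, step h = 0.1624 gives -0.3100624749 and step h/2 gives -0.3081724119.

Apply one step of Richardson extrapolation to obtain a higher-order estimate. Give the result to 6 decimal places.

-0.307542

With r = 2 the leading error scales as h^2, so the weight is 2^2 = 4.
Top: 4(-0.3081724119) − (-0.3100624749) = -0.9226271727
R = (-0.9226271727)/3 = -0.3075423909
Gap between inputs: 1.890e-03; correction applied: +0.0006300210.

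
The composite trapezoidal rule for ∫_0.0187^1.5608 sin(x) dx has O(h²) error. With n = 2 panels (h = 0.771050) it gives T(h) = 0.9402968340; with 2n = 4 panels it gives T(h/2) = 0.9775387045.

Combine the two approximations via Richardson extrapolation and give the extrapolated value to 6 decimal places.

0.989953

Leading term ∝ h^2; use weight 4 = 2^2.
Top: 4(0.9775387045) − (0.9402968340) = 2.9698579840
Extrapolated: 2.9698579840 / 3 = 0.9899526613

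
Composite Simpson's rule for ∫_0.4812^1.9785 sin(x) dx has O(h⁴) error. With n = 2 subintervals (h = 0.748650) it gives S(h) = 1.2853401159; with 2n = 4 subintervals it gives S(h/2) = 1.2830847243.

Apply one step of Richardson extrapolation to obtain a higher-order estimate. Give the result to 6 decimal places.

r = 4, so 2^r = 16.
Weighted: 20.5293555888 − 1.2853401159 = 19.2440154729
Extrapolated: 19.2440154729 / 15 = 1.2829343649

1.282934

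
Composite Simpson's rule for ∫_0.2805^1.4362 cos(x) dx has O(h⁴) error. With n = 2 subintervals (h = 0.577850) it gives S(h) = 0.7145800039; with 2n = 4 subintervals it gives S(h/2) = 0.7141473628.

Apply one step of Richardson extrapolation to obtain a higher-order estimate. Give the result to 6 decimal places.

Order 4 gives 2^r = 16 and 2^r − 1 = 15.
16·0.7141473628 − 0.7145800039 = 10.7117778009
Divide by 2^4 − 1 = 15.
Result: 0.7141185201
Correction |R − A(h/2)| = 2.884e-05; gap |A(h/2) − A(h)| = 4.326e-04.

0.714119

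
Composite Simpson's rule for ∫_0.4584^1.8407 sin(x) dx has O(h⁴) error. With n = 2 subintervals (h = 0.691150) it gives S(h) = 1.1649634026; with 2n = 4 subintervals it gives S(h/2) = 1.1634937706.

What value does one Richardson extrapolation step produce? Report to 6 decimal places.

Method order is 4; weight 2^4 = 16.
Top: 16(1.1634937706) − (1.1649634026) = 17.4509369270
Denominator 16 − 1 = 15.
17.4509369270 ÷ 15 = 1.1633957951
Correction |R − A(h/2)| = 9.798e-05; gap |A(h/2) − A(h)| = 1.470e-03.

1.163396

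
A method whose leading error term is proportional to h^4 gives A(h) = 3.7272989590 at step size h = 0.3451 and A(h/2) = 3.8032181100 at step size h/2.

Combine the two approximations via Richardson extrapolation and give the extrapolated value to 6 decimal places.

Leading term ∝ h^4; use weight 16 = 2^4.
Numerator 16 × A(h/2) − A(h) = 16 × 3.8032181100 − 3.7272989590 = 57.1241908010
(16 × 3.8032181100 − 3.7272989590)/(16 − 1) = 3.8082793867
Shift from A(h/2): +0.0050612767.

3.808279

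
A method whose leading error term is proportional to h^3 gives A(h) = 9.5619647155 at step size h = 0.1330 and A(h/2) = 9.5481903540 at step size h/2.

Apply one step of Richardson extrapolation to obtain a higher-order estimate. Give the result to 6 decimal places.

With r = 3 the leading error scales as h^3, so the weight is 2^3 = 8.
8*9.5481903540 − 9.5619647155 = 66.8235581165
66.8235581165 ÷ 7 = 9.5462225881
Gap between inputs: 1.377e-02; correction applied: −0.0019677659.

9.546223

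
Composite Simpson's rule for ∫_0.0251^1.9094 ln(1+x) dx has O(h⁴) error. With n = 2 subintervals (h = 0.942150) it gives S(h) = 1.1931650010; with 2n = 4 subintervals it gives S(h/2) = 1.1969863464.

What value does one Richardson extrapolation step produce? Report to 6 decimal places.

Order 4 gives 2^r = 16 and 2^r − 1 = 15.
Numerator 16 × A(h/2) − A(h) = 16 × 1.1969863464 − 1.1931650010 = 17.9586165414
Divide by 2^4 − 1 = 15.
Extrapolated: 17.9586165414 / 15 = 1.1972411028

1.197241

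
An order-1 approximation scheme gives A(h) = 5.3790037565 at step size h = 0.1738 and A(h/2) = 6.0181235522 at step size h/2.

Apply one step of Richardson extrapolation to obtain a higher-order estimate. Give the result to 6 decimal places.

Leading term ∝ h^1; use weight 2 = 2^1.
A(h/2) − A(h) = 6.0181235522 − 5.3790037565 = 0.6391197957
Correction (A(h/2) − A(h))/(2 − 1) = 0.6391197957/1 = 0.6391197957
R = 6.0181235522 + 0.6391197957 = 6.6572433479
Gap between inputs: 6.391e-01; correction applied: +0.6391197957.

6.657243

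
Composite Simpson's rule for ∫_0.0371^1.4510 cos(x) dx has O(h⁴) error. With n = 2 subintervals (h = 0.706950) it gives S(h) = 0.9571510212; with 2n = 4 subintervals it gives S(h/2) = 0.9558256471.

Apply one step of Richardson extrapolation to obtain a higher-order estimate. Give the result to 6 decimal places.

0.955737

The method has order 4: 2^4 = 16.
Numerator 16·A(h/2) − A(h) = 16·0.9558256471 − 0.9571510212 = 14.3360593324
(16·0.9558256471 − 0.9571510212)/(16 − 1) = 0.9557372888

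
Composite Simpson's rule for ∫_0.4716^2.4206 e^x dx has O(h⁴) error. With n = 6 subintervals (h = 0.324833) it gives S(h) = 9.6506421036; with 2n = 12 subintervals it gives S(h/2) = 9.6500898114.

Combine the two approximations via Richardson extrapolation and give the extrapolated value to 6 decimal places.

9.650053

The method has order 4: 2^4 = 16.
16×9.6500898114 = 154.4014369824; subtract 9.6506421036 → 144.7507948788
Denominator 16 − 1 = 15.
144.7507948788 ÷ 15 = 9.6500529919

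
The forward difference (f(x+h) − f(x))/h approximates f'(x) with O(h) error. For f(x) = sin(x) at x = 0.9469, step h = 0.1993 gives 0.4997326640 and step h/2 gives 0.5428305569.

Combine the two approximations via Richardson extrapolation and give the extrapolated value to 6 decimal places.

0.585928

Leading term ∝ h^1; use weight 2 = 2^1.
2^1*A(h/2) = 1.0856611138; minus A(h) gives 0.5859284498.
R = 0.5859284498/1 = 0.5859284498
Shift from A(h/2): +0.0430978929.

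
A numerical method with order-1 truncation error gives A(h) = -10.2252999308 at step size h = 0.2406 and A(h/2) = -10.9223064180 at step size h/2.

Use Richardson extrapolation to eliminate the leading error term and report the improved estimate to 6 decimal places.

-11.619313

Error is O(h^1); halving h shrinks it by 2^1 = 2.
Weighted: (-21.8446128360) − (-10.2252999308) = -11.6193129052
Extrapolated: (-11.6193129052) / 1 = -11.6193129052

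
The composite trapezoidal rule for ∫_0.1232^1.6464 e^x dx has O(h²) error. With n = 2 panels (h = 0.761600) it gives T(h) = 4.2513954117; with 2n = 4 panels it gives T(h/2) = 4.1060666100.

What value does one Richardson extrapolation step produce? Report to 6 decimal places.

Leading term ∝ h^2; use weight 4 = 2^2.
4*4.1060666100 = 16.4242664400; subtract 4.2513954117 → 12.1728710283
Divide by 2^2 − 1 = 3.
R = 12.1728710283/3 = 4.0576236761
Correction |R − A(h/2)| = 4.844e-02; gap |A(h/2) − A(h)| = 1.453e-01.

4.057624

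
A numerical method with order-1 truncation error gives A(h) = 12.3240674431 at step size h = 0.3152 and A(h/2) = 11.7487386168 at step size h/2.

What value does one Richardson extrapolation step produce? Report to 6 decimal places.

11.173410

Leading term ∝ h^1; use weight 2 = 2^1.
Numerator 2*A(h/2) − A(h) = 2*11.7487386168 − 12.3240674431 = 11.1734097905
Extrapolated: 11.1734097905 / 1 = 11.1734097905
Shift from A(h/2): −0.5753288263.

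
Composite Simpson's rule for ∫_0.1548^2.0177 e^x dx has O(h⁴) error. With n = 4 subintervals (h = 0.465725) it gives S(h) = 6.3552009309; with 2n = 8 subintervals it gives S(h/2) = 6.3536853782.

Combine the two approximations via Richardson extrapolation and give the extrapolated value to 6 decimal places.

6.353584

The method has order 4: 2^4 = 16.
Difference of the inputs: 6.3536853782 − 6.3552009309 = -0.0015155527
Divide by 2^4 − 1 = 15: (-0.0015155527)/15 = -0.0001010368
R = 6.3536853782 − 0.0001010368 = 6.3535843414
Shift from A(h/2): −0.0001010368.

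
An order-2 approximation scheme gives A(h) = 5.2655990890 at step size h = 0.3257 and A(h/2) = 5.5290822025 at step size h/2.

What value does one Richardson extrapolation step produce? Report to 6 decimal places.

5.616910

With r = 2 the leading error scales as h^2, so the weight is 2^2 = 4.
4×5.5290822025 = 22.1163288100; 22.1163288100 − 5.2655990890 = 16.8507297210
16.8507297210 ÷ 3 = 5.6169099070
Shift from A(h/2): +0.0878277045.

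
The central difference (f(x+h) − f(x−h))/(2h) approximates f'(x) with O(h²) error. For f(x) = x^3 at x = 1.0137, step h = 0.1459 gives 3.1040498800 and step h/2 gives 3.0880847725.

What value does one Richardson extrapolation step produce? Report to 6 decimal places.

3.082763

r = 2: numerator weight 4, denominator 3.
Weighted: 12.3523390900 − 3.1040498800 = 9.2482892100
R = 9.2482892100/3 = 3.0827630700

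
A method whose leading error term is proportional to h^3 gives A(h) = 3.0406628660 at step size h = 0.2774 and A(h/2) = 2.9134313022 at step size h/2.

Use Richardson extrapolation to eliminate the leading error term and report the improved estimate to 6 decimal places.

The method has order 3: 2^3 = 8.
Difference of the inputs: 2.9134313022 − 3.0406628660 = -0.1272315638
Divide by 2^3 − 1 = 7: (-0.1272315638)/7 = -0.0181759377
R = 2.9134313022 − 0.0181759377 = 2.8952553645
Shift from A(h/2): −0.0181759377.

2.895255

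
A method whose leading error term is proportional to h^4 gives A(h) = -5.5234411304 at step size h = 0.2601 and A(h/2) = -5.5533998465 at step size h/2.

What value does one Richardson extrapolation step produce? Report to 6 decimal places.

Leading term ∝ h^4; use weight 16 = 2^4.
16·(-5.5533998465) = -88.8543975440; (-88.8543975440) − (-5.5234411304) = -83.3309564136
R = (-83.3309564136)/15 = -5.5553970942
Gap between inputs: 2.996e-02; correction applied: −0.0019972477.

-5.555397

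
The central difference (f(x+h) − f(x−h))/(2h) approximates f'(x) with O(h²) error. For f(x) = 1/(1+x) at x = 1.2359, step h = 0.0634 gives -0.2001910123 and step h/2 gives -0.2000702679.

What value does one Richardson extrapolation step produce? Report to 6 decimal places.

With r = 2 the leading error scales as h^2, so the weight is 2^2 = 4.
4*(-0.2000702679) = -0.8002810716; (-0.8002810716) − (-0.2001910123) = -0.6000900593
R = (-0.6000900593)/3 = -0.2000300198

-0.200030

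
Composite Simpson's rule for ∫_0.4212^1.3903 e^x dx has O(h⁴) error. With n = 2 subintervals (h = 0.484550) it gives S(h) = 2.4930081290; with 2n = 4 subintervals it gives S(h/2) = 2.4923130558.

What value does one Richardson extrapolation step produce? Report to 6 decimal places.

2.492267

r = 4, so 2^r = 16.
Top: 16(2.4923130558) − (2.4930081290) = 37.3840007638
Extrapolated: 37.3840007638 / 15 = 2.4922667176
Shift from A(h/2): −0.0000463382.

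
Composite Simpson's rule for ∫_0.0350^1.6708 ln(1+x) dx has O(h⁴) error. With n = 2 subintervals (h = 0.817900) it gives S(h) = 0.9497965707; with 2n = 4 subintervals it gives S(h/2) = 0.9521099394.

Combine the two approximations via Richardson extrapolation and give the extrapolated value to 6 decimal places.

r = 4: numerator weight 16, denominator 15.
Top: 16(0.9521099394) − (0.9497965707) = 14.2839624597
Extrapolated: 14.2839624597 / 15 = 0.9522641640

0.952264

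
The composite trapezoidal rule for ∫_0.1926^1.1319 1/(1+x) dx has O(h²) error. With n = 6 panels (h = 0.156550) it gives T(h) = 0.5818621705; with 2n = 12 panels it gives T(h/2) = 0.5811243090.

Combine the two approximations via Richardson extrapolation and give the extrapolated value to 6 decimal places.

0.580878

Order 2 gives 2^r = 4 and 2^r − 1 = 3.
4*0.5811243090 = 2.3244972360; 2.3244972360 − 0.5818621705 = 1.7426350655
R = 1.7426350655/3 = 0.5808783552
Shift from A(h/2): −0.0002459538.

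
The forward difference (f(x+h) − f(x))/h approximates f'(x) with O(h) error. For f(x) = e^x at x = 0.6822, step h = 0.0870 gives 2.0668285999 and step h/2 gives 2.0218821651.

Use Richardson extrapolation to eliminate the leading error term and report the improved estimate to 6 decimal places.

r = 1: numerator weight 2, denominator 1.
2^1×A(h/2) = 4.0437643302; minus A(h) gives 1.9769357303.
Divide by 2^1 − 1 = 1.
1.9769357303 ÷ 1 = 1.9769357303
Correction |R − A(h/2)| = 4.495e-02; gap |A(h/2) − A(h)| = 4.495e-02.

1.976936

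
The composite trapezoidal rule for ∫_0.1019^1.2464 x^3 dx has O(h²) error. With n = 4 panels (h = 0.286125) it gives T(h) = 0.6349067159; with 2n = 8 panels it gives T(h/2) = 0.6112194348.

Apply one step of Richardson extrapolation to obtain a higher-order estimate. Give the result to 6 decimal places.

Error is O(h^2); halving h shrinks it by 2^2 = 4.
Top: 4(0.6112194348) − (0.6349067159) = 1.8099710233
Extrapolated: 1.8099710233 / 3 = 0.6033236744
Correction |R − A(h/2)| = 7.896e-03; gap |A(h/2) − A(h)| = 2.369e-02.

0.603324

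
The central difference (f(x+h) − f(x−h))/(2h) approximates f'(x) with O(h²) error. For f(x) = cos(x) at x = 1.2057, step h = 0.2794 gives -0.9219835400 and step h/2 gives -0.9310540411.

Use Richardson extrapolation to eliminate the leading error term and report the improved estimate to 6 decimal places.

Leading term ∝ h^2; use weight 4 = 2^2.
4 × (-0.9310540411) = -3.7242161644; subtract (-0.9219835400) → -2.8022326244
Denominator 4 − 1 = 3.
Result: -0.9340775415
Gap between inputs: 9.071e-03; correction applied: −0.0030235004.

-0.934078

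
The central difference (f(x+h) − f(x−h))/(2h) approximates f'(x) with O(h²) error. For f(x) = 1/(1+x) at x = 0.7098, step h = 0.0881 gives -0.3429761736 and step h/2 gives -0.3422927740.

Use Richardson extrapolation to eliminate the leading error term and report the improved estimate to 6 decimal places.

-0.342065

With r = 2 the leading error scales as h^2, so the weight is 2^2 = 4.
4 × (-0.3422927740) = -1.3691710960; (-1.3691710960) − (-0.3429761736) = -1.0261949224
Denominator 4 − 1 = 3.
So the Richardson estimate is -0.3420649741.
Gap between inputs: 6.834e-04; correction applied: +0.0002277999.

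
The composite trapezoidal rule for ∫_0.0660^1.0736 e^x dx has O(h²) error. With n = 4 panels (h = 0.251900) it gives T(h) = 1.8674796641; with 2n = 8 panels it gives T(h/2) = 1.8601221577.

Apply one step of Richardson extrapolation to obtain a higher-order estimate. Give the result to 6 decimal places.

1.857670

The method has order 2: 2^2 = 4.
Difference of the inputs: 1.8601221577 − 1.8674796641 = -0.0073575064
Divide by 2^2 − 1 = 3: (-0.0073575064)/3 = -0.0024525021
R = 1.8601221577 − 0.0024525021 = 1.8576696556
Gap between inputs: 7.358e-03; correction applied: −0.0024525021.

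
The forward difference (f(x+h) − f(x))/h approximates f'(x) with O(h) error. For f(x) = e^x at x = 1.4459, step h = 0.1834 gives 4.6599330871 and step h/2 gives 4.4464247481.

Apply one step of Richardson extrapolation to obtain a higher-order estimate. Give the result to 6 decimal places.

Order 1 gives 2^r = 2 and 2^r − 1 = 1.
2×4.4464247481 = 8.8928494962; subtract 4.6599330871 → 4.2329164091
4.2329164091 ÷ 1 = 4.2329164091

4.232916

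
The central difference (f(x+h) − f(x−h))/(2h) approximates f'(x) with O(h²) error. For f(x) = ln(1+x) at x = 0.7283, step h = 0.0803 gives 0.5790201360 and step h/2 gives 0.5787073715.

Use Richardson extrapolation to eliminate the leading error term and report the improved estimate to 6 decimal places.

Order 2 gives 2^r = 4 and 2^r − 1 = 3.
Top: 4(0.5787073715) − (0.5790201360) = 1.7358093500
Divide by 2^2 − 1 = 3.
(4×0.5787073715 − 0.5790201360)/(4 − 1) = 0.5786031167

0.578603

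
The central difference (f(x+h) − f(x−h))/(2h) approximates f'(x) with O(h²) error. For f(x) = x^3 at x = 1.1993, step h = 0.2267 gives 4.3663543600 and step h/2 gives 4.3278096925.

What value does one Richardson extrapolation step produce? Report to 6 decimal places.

r = 2: numerator weight 4, denominator 3.
4·4.3278096925 = 17.3112387700; 17.3112387700 − 4.3663543600 = 12.9448844100
Divide by 2^2 − 1 = 3.
Extrapolated: 12.9448844100 / 3 = 4.3149614700

4.314961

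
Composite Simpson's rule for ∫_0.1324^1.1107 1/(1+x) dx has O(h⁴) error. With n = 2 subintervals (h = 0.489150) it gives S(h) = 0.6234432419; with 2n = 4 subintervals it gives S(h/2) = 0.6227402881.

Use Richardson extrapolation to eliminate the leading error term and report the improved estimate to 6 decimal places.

0.622693

r = 4: numerator weight 16, denominator 15.
Weighted: 9.9638446096 − 0.6234432419 = 9.3404013677
9.3404013677 ÷ 15 = 0.6226934245
Shift from A(h/2): −0.0000468636.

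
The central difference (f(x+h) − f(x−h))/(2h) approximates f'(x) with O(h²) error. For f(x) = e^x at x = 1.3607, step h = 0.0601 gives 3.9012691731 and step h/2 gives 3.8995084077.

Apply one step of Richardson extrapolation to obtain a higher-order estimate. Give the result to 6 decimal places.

3.898921

Leading term ∝ h^2; use weight 4 = 2^2.
Numerator 4 × A(h/2) − A(h) = 4 × 3.8995084077 − 3.9012691731 = 11.6967644577
Divide by 2^2 − 1 = 3.
So the Richardson estimate is 3.8989214859.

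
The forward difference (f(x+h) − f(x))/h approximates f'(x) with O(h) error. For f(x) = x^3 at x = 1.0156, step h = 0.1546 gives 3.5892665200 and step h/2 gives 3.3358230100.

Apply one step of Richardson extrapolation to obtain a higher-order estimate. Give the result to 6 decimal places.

3.082380

With r = 1 the leading error scales as h^1, so the weight is 2^1 = 2.
2*3.3358230100 = 6.6716460200; subtract 3.5892665200 → 3.0823795000
Divide by 2^1 − 1 = 1.
So the Richardson estimate is 3.0823795000.
Shift from A(h/2): −0.2534435100.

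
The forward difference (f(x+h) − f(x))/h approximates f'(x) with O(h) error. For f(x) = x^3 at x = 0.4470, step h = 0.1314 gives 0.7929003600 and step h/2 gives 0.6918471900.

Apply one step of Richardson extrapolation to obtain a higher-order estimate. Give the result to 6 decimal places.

0.590794

Order 1 gives 2^r = 2 and 2^r − 1 = 1.
2*0.6918471900 − 0.7929003600 = 0.5907940200
Denominator 2 − 1 = 1.
So the Richardson estimate is 0.5907940200.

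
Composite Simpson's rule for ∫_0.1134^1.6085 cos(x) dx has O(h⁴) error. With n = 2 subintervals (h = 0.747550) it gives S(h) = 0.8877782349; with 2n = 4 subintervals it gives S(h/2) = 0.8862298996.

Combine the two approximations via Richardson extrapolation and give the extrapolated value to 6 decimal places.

r = 4: numerator weight 16, denominator 15.
Top: 16(0.8862298996) − (0.8877782349) = 13.2919001587
13.2919001587 ÷ 15 = 0.8861266772
Shift from A(h/2): −0.0001032224.

0.886127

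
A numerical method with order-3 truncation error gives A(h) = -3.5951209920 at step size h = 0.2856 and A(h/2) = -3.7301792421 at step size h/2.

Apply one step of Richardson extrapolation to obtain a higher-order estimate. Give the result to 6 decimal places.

-3.749473

Order 3 gives 2^r = 8 and 2^r − 1 = 7.
Top: 8(-3.7301792421) − (-3.5951209920) = -26.2463129448
Divide by 2^3 − 1 = 7.
Extrapolated: (-26.2463129448) / 7 = -3.7494732778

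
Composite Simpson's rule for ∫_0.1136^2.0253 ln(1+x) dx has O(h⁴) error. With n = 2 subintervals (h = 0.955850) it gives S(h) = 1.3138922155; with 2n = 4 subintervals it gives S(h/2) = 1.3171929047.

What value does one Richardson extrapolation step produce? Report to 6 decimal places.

1.317413

r = 4, so 2^r = 16.
16·1.3171929047 = 21.0750864752; 21.0750864752 − 1.3138922155 = 19.7611942597
(16·1.3171929047 − 1.3138922155)/(16 − 1) = 1.3174129506
Shift from A(h/2): +0.0002200459.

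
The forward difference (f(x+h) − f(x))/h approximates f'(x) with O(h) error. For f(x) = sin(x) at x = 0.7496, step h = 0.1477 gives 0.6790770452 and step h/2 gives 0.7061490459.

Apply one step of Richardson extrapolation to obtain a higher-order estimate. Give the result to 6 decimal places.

r = 1, so 2^r = 2.
2·0.7061490459 = 1.4122980918; subtract 0.6790770452 → 0.7332210466
Denominator 2 − 1 = 1.
Result: 0.7332210466
Gap between inputs: 2.707e-02; correction applied: +0.0270720007.

0.733221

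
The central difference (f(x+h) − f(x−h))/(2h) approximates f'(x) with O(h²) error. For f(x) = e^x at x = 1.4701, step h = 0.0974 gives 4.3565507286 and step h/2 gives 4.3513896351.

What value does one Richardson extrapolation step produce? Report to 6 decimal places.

4.349669

Leading term ∝ h^2; use weight 4 = 2^2.
4×4.3513896351 = 17.4055585404; subtract 4.3565507286 → 13.0490078118
Divide by 2^2 − 1 = 3.
Extrapolated: 13.0490078118 / 3 = 4.3496692706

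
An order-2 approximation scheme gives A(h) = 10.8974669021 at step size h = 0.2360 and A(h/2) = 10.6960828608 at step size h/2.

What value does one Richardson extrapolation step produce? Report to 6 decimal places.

10.628955

r = 2: numerator weight 4, denominator 3.
Weighted: 42.7843314432 − 10.8974669021 = 31.8868645411
Denominator 4 − 1 = 3.
Result: 10.6289548470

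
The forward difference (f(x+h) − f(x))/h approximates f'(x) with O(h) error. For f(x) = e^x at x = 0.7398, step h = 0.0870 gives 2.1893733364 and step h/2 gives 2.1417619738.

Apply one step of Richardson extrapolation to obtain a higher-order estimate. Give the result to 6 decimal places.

2.094151

Leading term ∝ h^1; use weight 2 = 2^1.
Weighted: 4.2835239476 − 2.1893733364 = 2.0941506112
Divide by 2^1 − 1 = 1.
So the Richardson estimate is 2.0941506112.
Shift from A(h/2): −0.0476113626.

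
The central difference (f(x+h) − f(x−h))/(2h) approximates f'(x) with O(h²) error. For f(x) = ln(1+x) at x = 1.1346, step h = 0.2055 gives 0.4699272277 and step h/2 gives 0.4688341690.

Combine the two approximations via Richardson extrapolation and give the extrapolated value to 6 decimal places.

0.468470

r = 2: numerator weight 4, denominator 3.
4·0.4688341690 − 0.4699272277 = 1.4054094483
Divide by 2^2 − 1 = 3.
(4·0.4688341690 − 0.4699272277)/(4 − 1) = 0.4684698161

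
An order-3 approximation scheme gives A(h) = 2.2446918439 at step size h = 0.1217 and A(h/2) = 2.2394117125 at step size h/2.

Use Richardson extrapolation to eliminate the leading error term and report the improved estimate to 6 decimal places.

2.238657

Leading term ∝ h^3; use weight 8 = 2^3.
2^3×A(h/2) = 17.9152937000; minus A(h) gives 15.6706018561.
15.6706018561 ÷ 7 = 2.2386574080
Correction |R − A(h/2)| = 7.543e-04; gap |A(h/2) − A(h)| = 5.280e-03.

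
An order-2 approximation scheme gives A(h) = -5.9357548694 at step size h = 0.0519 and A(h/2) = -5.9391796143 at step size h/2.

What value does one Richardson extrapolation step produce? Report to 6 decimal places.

-5.940321

r = 2, so 2^r = 4.
4·(-5.9391796143) = -23.7567184572; subtract (-5.9357548694) → -17.8209635878
R = (-17.8209635878)/3 = -5.9403211959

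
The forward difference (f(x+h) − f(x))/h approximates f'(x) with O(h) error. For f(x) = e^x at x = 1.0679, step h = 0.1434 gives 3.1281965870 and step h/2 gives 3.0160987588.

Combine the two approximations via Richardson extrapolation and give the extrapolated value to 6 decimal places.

2.904001

r = 1, so 2^r = 2.
2×3.0160987588 = 6.0321975176; subtract 3.1281965870 → 2.9040009306
2.9040009306 ÷ 1 = 2.9040009306
Gap between inputs: 1.121e-01; correction applied: −0.1120978282.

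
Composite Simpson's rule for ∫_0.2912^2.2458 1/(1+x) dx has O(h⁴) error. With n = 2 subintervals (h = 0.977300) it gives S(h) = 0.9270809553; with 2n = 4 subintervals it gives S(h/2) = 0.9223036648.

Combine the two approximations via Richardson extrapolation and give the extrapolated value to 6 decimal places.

r = 4, so 2^r = 16.
16 × 0.9223036648 = 14.7568586368; 14.7568586368 − 0.9270809553 = 13.8297776815
Denominator 16 − 1 = 15.
(16 × 0.9223036648 − 0.9270809553)/(16 − 1) = 0.9219851788

0.921985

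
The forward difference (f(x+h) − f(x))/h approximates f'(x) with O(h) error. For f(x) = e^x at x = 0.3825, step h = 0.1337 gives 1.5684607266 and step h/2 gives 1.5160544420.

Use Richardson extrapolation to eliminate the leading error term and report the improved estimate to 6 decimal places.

Order 1 gives 2^r = 2 and 2^r − 1 = 1.
A(h/2) − A(h) = 1.5160544420 − 1.5684607266 = -0.0524062846
Divide by 2^1 − 1 = 1: (-0.0524062846)/1 = -0.0524062846
R = A(h/2) + (A(h/2) − A(h))/1 = 1.5160544420 − 0.0524062846 = 1.4636481574
Gap between inputs: 5.241e-02; correction applied: −0.0524062846.

1.463648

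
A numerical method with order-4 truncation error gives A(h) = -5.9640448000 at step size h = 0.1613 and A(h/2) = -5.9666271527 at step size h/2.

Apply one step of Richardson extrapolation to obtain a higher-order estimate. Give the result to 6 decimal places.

Error is O(h^4); halving h shrinks it by 2^4 = 16.
16·(-5.9666271527) = -95.4660344432; (-95.4660344432) − (-5.9640448000) = -89.5019896432
Extrapolated: (-89.5019896432) / 15 = -5.9667993095
Gap between inputs: 2.582e-03; correction applied: −0.0001721568.

-5.966799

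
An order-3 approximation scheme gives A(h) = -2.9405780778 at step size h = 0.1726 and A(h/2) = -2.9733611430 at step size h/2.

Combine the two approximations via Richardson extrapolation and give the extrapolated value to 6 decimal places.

r = 3, so 2^r = 8.
Weighted: (-23.7868891440) − (-2.9405780778) = -20.8463110662
R = (-20.8463110662)/7 = -2.9780444380

-2.978044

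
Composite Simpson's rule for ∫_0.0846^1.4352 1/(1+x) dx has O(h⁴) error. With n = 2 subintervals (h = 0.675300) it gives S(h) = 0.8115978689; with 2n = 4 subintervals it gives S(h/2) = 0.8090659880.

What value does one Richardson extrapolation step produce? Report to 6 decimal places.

r = 4, so 2^r = 16.
16·0.8090659880 = 12.9450558080; 12.9450558080 − 0.8115978689 = 12.1334579391
Divide by 2^4 − 1 = 15.
So the Richardson estimate is 0.8088971959.
Correction |R − A(h/2)| = 1.688e-04; gap |A(h/2) − A(h)| = 2.532e-03.

0.808897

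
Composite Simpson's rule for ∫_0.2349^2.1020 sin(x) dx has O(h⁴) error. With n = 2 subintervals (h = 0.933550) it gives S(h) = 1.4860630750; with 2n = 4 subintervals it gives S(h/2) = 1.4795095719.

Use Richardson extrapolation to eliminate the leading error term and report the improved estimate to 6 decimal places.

r = 4: numerator weight 16, denominator 15.
Difference of the inputs: 1.4795095719 − 1.4860630750 = -0.0065535031
Divide by 2^4 − 1 = 15: (-0.0065535031)/15 = -0.0004369002
R = 1.4795095719 − 0.0004369002 = 1.4790726717

1.479073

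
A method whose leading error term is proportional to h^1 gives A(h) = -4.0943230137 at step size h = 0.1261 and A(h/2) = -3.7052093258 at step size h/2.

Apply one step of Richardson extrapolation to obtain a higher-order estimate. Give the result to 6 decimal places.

Error is O(h^1); halving h shrinks it by 2^1 = 2.
2·(-3.7052093258) = -7.4104186516; (-7.4104186516) − (-4.0943230137) = -3.3160956379
(-3.3160956379) ÷ 1 = -3.3160956379
Gap between inputs: 3.891e-01; correction applied: +0.3891136879.

-3.316096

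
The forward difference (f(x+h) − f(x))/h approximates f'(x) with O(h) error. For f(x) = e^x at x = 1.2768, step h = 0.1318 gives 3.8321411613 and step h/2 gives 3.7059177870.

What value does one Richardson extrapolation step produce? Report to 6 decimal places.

Error is O(h^1); halving h shrinks it by 2^1 = 2.
2·3.7059177870 − 3.8321411613 = 3.5796944127
Denominator 2 − 1 = 1.
R = 3.5796944127/1 = 3.5796944127
Gap between inputs: 1.262e-01; correction applied: −0.1262233743.

3.579694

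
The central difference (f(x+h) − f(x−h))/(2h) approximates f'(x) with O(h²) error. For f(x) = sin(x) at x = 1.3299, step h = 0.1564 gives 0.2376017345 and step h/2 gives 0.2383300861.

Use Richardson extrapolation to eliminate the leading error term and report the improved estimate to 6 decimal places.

r = 2, so 2^r = 4.
Weighted: 0.9533203444 − 0.2376017345 = 0.7157186099
Denominator 4 − 1 = 3.
So the Richardson estimate is 0.2385728700.

0.238573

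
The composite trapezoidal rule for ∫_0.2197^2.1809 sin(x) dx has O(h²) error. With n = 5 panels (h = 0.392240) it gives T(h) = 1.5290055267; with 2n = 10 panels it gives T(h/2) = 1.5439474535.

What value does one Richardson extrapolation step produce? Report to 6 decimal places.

The method has order 2: 2^2 = 4.
4 × 1.5439474535 = 6.1757898140; 6.1757898140 − 1.5290055267 = 4.6467842873
Divide by 2^2 − 1 = 3.
Result: 1.5489280958
Gap between inputs: 1.494e-02; correction applied: +0.0049806423.

1.548928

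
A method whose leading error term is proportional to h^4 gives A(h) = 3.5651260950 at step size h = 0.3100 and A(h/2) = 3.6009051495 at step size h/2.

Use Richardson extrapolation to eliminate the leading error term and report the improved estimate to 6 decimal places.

3.603290

The method has order 4: 2^4 = 16.
16 × 3.6009051495 = 57.6144823920; 57.6144823920 − 3.5651260950 = 54.0493562970
Divide by 2^4 − 1 = 15.
Extrapolated: 54.0493562970 / 15 = 3.6032904198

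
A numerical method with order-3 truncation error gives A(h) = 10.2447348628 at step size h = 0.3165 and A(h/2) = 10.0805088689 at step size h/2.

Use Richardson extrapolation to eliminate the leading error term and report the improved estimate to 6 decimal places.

The method has order 3: 2^3 = 8.
A(h/2) − A(h) = 10.0805088689 − 10.2447348628 = -0.1642259939
Correction (A(h/2) − A(h))/(8 − 1) = (-0.1642259939)/7 = -0.0234608563
R = A(h/2) + (A(h/2) − A(h))/7 = 10.0805088689 − 0.0234608563 = 10.0570480126

10.057048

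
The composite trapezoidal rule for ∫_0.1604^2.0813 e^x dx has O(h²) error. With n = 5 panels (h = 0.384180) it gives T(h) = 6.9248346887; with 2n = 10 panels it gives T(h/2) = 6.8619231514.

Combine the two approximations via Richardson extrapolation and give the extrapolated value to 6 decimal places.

6.840953

Leading term ∝ h^2; use weight 4 = 2^2.
4*6.8619231514 − 6.9248346887 = 20.5228579169
20.5228579169 ÷ 3 = 6.8409526390
Correction |R − A(h/2)| = 2.097e-02; gap |A(h/2) − A(h)| = 6.291e-02.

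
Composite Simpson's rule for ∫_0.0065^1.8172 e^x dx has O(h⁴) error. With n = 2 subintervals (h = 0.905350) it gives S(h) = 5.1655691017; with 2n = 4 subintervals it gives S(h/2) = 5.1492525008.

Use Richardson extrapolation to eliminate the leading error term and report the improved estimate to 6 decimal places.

5.148165

r = 4: numerator weight 16, denominator 15.
Weighted: 82.3880400128 − 5.1655691017 = 77.2224709111
Denominator 16 − 1 = 15.
(16·5.1492525008 − 5.1655691017)/(16 − 1) = 5.1481647274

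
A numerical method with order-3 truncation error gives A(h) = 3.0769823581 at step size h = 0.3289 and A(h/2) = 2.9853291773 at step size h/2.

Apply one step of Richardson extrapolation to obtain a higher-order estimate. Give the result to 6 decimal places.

2.972236

The method has order 3: 2^3 = 8.
Weighted: 23.8826334184 − 3.0769823581 = 20.8056510603
R = 20.8056510603/7 = 2.9722358658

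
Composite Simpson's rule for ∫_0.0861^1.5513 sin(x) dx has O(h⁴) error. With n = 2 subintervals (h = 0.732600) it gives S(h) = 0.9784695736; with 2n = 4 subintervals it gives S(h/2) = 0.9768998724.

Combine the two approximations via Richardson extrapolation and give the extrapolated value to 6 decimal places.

0.976795

r = 4, so 2^r = 16.
A(h/2) − A(h) = 0.9768998724 − 0.9784695736 = -0.0015697012
Divide by 2^4 − 1 = 15: (-0.0015697012)/15 = -0.0001046467
R = 0.9768998724 − 0.0001046467 = 0.9767952257
Shift from A(h/2): −0.0001046467.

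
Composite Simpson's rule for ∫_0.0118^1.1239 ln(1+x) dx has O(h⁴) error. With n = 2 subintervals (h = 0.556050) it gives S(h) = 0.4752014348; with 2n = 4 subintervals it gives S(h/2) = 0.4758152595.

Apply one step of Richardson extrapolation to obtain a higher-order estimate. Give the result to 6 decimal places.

0.475856

r = 4, so 2^r = 16.
Top: 16(0.4758152595) − (0.4752014348) = 7.1378427172
Divide by 2^4 − 1 = 15.
Extrapolated: 7.1378427172 / 15 = 0.4758561811
Correction |R − A(h/2)| = 4.092e-05; gap |A(h/2) − A(h)| = 6.138e-04.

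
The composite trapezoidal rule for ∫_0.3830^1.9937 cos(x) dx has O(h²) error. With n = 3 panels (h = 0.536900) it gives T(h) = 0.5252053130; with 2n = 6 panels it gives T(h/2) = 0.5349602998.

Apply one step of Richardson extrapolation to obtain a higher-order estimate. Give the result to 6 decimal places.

0.538212

With r = 2 the leading error scales as h^2, so the weight is 2^2 = 4.
4*0.5349602998 − 0.5252053130 = 1.6146358862
Denominator 4 − 1 = 3.
Extrapolated: 1.6146358862 / 3 = 0.5382119621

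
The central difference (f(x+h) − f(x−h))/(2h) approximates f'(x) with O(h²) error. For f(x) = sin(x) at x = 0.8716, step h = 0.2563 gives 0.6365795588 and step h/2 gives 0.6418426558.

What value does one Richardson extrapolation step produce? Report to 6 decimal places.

Error is O(h^2); halving h shrinks it by 2^2 = 4.
4×0.6418426558 − 0.6365795588 = 1.9307910644
R = 1.9307910644/3 = 0.6435970215
Shift from A(h/2): +0.0017543657.

0.643597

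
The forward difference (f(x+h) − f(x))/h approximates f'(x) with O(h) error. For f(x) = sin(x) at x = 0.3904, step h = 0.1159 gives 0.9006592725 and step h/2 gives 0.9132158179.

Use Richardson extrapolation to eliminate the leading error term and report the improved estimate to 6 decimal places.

0.925772

Error is O(h^1); halving h shrinks it by 2^1 = 2.
Top: 2(0.9132158179) − (0.9006592725) = 0.9257723633
0.9257723633 ÷ 1 = 0.9257723633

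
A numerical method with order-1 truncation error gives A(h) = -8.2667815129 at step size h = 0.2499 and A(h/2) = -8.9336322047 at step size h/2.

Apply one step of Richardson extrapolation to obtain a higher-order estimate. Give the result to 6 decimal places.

-9.600483

Error is O(h^1); halving h shrinks it by 2^1 = 2.
2*(-8.9336322047) = -17.8672644094; (-17.8672644094) − (-8.2667815129) = -9.6004828965
(-9.6004828965) ÷ 1 = -9.6004828965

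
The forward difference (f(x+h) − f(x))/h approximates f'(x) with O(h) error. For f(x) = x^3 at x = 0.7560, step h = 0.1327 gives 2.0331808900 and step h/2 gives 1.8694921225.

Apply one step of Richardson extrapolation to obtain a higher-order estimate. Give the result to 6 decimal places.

1.705803

Error is O(h^1); halving h shrinks it by 2^1 = 2.
2*1.8694921225 = 3.7389842450; 3.7389842450 − 2.0331808900 = 1.7058033550
Divide by 2^1 − 1 = 1.
Extrapolated: 1.7058033550 / 1 = 1.7058033550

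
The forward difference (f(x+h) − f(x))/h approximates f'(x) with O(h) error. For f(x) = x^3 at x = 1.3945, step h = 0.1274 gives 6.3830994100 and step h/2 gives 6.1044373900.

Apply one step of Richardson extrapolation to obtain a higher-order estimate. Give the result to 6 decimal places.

With r = 1 the leading error scales as h^1, so the weight is 2^1 = 2.
Weighted: 12.2088747800 − 6.3830994100 = 5.8257753700
Extrapolated: 5.8257753700 / 1 = 5.8257753700
Shift from A(h/2): −0.2786620200.

5.825775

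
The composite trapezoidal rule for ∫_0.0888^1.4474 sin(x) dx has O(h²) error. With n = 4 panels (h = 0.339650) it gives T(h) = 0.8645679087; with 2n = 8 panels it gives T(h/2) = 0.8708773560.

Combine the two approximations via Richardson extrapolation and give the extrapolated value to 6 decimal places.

With r = 2 the leading error scales as h^2, so the weight is 2^2 = 4.
Numerator 4 × A(h/2) − A(h) = 4 × 0.8708773560 − 0.8645679087 = 2.6189415153
Denominator 4 − 1 = 3.
2.6189415153 ÷ 3 = 0.8729805051
Gap between inputs: 6.309e-03; correction applied: +0.0021031491.

0.872981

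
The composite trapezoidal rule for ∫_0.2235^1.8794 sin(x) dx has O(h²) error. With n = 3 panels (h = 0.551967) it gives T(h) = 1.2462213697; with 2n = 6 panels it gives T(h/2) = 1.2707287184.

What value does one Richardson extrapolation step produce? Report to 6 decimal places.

Error is O(h^2); halving h shrinks it by 2^2 = 4.
4·1.2707287184 = 5.0829148736; subtract 1.2462213697 → 3.8366935039
(4·1.2707287184 − 1.2462213697)/(4 − 1) = 1.2788978346
Shift from A(h/2): +0.0081691162.

1.278898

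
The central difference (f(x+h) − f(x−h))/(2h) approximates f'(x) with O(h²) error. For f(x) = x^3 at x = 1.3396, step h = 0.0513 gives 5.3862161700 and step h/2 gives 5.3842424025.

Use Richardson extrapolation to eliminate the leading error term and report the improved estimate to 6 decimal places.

5.383584

r = 2: numerator weight 4, denominator 3.
Difference of the inputs: 5.3842424025 − 5.3862161700 = -0.0019737675
Correction (A(h/2) − A(h))/(4 − 1) = (-0.0019737675)/3 = -0.0006579225
R = 5.3842424025 − 0.0006579225 = 5.3835844800
Correction |R − A(h/2)| = 6.579e-04; gap |A(h/2) − A(h)| = 1.974e-03.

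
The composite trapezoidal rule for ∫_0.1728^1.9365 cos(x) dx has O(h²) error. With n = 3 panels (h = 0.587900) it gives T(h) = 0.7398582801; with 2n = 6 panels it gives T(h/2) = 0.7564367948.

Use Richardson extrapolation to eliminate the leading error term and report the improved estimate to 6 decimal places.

Error is O(h^2); halving h shrinks it by 2^2 = 4.
4 × 0.7564367948 = 3.0257471792; 3.0257471792 − 0.7398582801 = 2.2858888991
2.2858888991 ÷ 3 = 0.7619629664
Shift from A(h/2): +0.0055261716.

0.761963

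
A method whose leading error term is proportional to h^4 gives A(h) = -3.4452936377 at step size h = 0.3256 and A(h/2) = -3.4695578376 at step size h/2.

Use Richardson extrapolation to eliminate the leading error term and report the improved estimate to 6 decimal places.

-3.471175

Method order is 4; weight 2^4 = 16.
A(h/2) − A(h) = -3.4695578376 − (-3.4452936377) = -0.0242641999
Divide by 2^4 − 1 = 15: (-0.0242641999)/15 = -0.0016176133
R = -3.4695578376 − 0.0016176133 = -3.4711754509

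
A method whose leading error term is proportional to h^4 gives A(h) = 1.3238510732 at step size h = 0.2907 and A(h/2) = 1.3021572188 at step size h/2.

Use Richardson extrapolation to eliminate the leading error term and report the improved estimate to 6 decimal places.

Method order is 4; weight 2^4 = 16.
Difference of the inputs: 1.3021572188 − 1.3238510732 = -0.0216938544
Divide by 2^4 − 1 = 15: (-0.0216938544)/15 = -0.0014462570
R = 1.3021572188 − 0.0014462570 = 1.3007109618
Correction |R − A(h/2)| = 1.446e-03; gap |A(h/2) − A(h)| = 2.169e-02.

1.300711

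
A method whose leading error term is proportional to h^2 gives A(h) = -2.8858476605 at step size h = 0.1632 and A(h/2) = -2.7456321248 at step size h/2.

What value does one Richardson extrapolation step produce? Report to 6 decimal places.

Error is O(h^2); halving h shrinks it by 2^2 = 4.
Top: 4(-2.7456321248) − (-2.8858476605) = -8.0966808387
Divide by 2^2 − 1 = 3.
Extrapolated: (-8.0966808387) / 3 = -2.6988936129
Correction |R − A(h/2)| = 4.674e-02; gap |A(h/2) − A(h)| = 1.402e-01.

-2.698894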